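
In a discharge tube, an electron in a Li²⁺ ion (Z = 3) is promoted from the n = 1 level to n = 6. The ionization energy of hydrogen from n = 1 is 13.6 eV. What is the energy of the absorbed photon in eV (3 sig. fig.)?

The Bohr energies scale as Z², so for Z = 3: E_n = −122.4/n² eV.
E_6 = −122.4/36 = −3.400 eV and E_1 = −122.4/1 = −122.4 eV.
The photon energy is |E_6 − E_1| = 119 eV.

119 eV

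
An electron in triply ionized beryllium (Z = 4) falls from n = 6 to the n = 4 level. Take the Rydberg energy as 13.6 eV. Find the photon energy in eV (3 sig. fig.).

7.56 eV

The Bohr energies scale as Z², so for Z = 4: E_n = −217.6/n² eV.
E_6 = −217.6/36 = −6.044 eV and E_4 = −217.6/16 = −13.60 eV.
The photon energy is |E_6 − E_4| = 7.56 eV.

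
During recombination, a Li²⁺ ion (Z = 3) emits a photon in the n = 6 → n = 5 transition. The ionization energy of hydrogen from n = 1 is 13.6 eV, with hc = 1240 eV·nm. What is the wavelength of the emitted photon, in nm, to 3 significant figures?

829 nm

For Z = 3 the level energies scale as Z², so the effective Rydberg energy is 13.6 × 9 = 122.4 eV.
ΔE = 122.4 × (1/5² − 1/6²) = 122.4 × 0.01222 = 1.496 eV.
λ = hc/ΔE = 1240 / 1.496 = 829 nm.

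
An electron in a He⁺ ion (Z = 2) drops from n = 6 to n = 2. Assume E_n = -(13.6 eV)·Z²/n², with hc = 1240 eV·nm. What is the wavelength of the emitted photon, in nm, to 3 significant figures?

103 nm

For Z = 2 the level energies scale as Z², so the effective Rydberg energy is 13.6 × 4 = 54.40 eV.
ΔE = 54.40 × (1/2² − 1/6²) = 54.40 × 0.2222 = 12.09 eV.
λ = hc/ΔE = 1240 / 12.09 = 103 nm.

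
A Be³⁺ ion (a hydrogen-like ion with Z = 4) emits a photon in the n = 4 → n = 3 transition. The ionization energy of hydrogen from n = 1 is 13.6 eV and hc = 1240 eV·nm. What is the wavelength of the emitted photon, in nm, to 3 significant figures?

117 nm

For Z = 4 the level energies scale as Z², so the effective Rydberg energy is 13.6 × 16 = 217.6 eV.
ΔE = 217.6 × (1/3² − 1/4²) = 217.6 × 0.04861 = 10.58 eV.
λ = hc/ΔE = 1240 / 10.58 = 117 nm.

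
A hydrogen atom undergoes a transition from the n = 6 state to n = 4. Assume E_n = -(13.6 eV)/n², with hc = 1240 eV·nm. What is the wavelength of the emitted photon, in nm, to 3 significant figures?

ΔE = 13.60 × (1/4² − 1/6²) = 13.60 × 0.03472 = 0.4722 eV.
λ = hc/ΔE = 1240 / 0.4722 = 2630 nm.

2630 nm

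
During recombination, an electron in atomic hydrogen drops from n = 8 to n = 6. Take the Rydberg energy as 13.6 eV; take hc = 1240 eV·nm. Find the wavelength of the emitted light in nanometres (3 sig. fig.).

ΔE = 13.60 × (1/6² − 1/8²) = 13.60 × 0.01215 = 0.1653 eV.
λ = hc/ΔE = 1240 / 0.1653 = 7500 nm.

7500 nm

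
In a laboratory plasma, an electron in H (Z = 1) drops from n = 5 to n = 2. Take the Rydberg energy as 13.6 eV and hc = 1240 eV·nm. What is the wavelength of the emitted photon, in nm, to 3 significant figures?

ΔE = 13.60 × (1/2² − 1/5²) = 13.60 × 0.2100 = 2.856 eV.
λ = hc/ΔE = 1240 / 2.856 = 434 nm.

434 nm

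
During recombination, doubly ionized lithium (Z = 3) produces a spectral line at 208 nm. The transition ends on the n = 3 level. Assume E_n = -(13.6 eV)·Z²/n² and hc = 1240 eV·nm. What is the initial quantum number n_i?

The photon energy is ΔE = hc/λ = 1240 / 208 = 5.962 eV.
With Z = 3, ΔE = 122.4 × (1/n_f² − 1/n_i²), so 1/n_f² − 1/n_i² = 0.04871.
With n_f = 3: 1/n_i² = 1/9 − 0.04871 = 0.06241, so n_i ≈ 4.00.

n_i = 4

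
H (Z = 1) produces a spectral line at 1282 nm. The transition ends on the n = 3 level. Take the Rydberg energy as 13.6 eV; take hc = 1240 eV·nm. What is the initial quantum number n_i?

n_i = 5

The photon energy is ΔE = hc/λ = 1240 / 1282 = 0.9672 eV.
With Z = 1, ΔE = 13.60 × (1/n_f² − 1/n_i²), so 1/n_f² − 1/n_i² = 0.07112.
With n_f = 3: 1/n_i² = 1/9 − 0.07112 = 0.03999, so n_i ≈ 5.00.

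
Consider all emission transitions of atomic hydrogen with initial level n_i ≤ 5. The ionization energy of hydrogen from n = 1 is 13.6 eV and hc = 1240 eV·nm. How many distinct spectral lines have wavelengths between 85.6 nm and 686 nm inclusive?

7

Enumerate all n_i → n_f pairs with 1 ≤ n_f < n_i ≤ 5 and compute λ = 1240 / [13.6·1·(1/n_f² − 1/n_i²)].
Lines falling in [85.6, 686] nm: 5→1 (94.98 nm), 4→1 (97.25 nm), 3→1 (102.6 nm), 2→1 (121.6 nm), 5→2 (434.2 nm), 4→2 (486.3 nm), 3→2 (656.5 nm).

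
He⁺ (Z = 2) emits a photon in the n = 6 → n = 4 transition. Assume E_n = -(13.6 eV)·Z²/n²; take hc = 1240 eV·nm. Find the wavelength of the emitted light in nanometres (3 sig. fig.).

For Z = 2 the level energies scale as Z², so the effective Rydberg energy is 13.6 × 4 = 54.40 eV.
ΔE = 54.40 × (1/4² − 1/6²) = 54.40 × 0.03472 = 1.889 eV.
λ = hc/ΔE = 1240 / 1.889 = 656 nm.

656 nm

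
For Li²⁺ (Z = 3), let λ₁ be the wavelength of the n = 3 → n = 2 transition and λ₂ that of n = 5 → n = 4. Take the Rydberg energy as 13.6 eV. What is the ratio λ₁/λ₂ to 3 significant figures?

0.162

λ ∝ 1/ΔE ∝ 1/(1/n_f² − 1/n_i²), and the Z² and hc factors cancel in the ratio.
λ₁/λ₂ = (1/4² − 1/5²)/(1/2² − 1/3²) = 0.02250/0.1389 = 0.162.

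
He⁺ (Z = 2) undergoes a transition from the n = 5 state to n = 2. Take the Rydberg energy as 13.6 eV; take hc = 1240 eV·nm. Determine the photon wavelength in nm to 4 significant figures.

108.5 nm

For Z = 2 the level energies scale as Z², so the effective Rydberg energy is 13.6 × 4 = 54.40 eV.
ΔE = 54.40 × (1/2² − 1/5²) = 54.40 × 0.2100 = 11.42 eV.
λ = hc/ΔE = 1240 / 11.42 = 108.5 nm.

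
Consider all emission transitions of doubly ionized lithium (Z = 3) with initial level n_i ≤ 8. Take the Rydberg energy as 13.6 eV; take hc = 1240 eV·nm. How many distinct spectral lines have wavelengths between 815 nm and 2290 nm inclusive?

4

Enumerate all n_i → n_f pairs with 1 ≤ n_f < n_i ≤ 8 and compute λ = 1240 / [13.6·9·(1/n_f² − 1/n_i²)].
Lines falling in [815, 2290] nm: 6→5 (828.9 nm), 8→6 (833.6 nm), 7→6 (1375 nm), 8→7 (2118 nm).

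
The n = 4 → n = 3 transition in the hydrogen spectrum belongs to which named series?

Paschen

The series is set by the lower level: n_f = 3 is the Paschen series.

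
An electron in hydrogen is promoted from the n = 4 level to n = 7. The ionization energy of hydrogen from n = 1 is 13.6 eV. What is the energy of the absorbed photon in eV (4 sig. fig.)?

E_7 = −13.60/49 = −0.2776 eV and E_4 = −13.60/16 = −0.8500 eV.
The photon energy is |E_7 − E_4| = 0.5724 eV.

0.5724 eV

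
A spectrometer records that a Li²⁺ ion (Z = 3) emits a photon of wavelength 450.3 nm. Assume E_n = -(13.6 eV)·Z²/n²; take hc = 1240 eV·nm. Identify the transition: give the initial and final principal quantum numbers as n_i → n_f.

The photon energy is ΔE = hc/λ = 1240 / 450.3 = 2.754 eV.
With Z = 3, ΔE = 122.4 × (1/n_f² − 1/n_i²), so 1/n_f² − 1/n_i² = 0.02250.
Trying n_f = 4 gives 1/n_i² = 0.04000, i.e. n_i ≈ 5; this pair matches.

n_i = 5, n_f = 4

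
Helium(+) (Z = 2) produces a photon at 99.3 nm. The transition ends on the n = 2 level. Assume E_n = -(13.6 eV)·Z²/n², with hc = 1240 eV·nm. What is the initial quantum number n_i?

The photon energy is ΔE = hc/λ = 1240 / 99.3 = 12.49 eV.
With Z = 2, ΔE = 54.40 × (1/n_f² − 1/n_i²), so 1/n_f² − 1/n_i² = 0.2295.
With n_f = 2: 1/n_i² = 1/4 − 0.2295 = 0.02045, so n_i ≈ 6.99.

n_i = 7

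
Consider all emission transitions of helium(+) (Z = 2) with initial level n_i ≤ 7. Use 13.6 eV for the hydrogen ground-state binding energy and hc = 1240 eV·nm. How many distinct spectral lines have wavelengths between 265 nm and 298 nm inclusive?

1

Enumerate all n_i → n_f pairs with 1 ≤ n_f < n_i ≤ 7 and compute λ = 1240 / [13.6·4·(1/n_f² − 1/n_i²)].
Lines falling in [265, 298] nm: 6→3 (273.5 nm).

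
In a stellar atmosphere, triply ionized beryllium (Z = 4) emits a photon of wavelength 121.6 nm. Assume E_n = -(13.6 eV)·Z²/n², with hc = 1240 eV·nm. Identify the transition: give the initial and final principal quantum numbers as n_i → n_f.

The photon energy is ΔE = hc/λ = 1240 / 121.6 = 10.20 eV.
With Z = 4, ΔE = 217.6 × (1/n_f² − 1/n_i²), so 1/n_f² − 1/n_i² = 0.04686.
Trying n_f = 4 gives 1/n_i² = 0.01564, i.e. n_i ≈ 8; this pair matches.

n_i = 8, n_f = 4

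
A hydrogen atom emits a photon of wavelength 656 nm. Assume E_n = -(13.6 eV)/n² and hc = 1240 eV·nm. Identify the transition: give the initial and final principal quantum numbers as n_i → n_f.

n_i = 3, n_f = 2

The photon energy is ΔE = hc/λ = 1240 / 656 = 1.890 eV.
With Z = 1, ΔE = 13.60 × (1/n_f² − 1/n_i²), so 1/n_f² − 1/n_i² = 0.1390.
Trying n_f = 2 gives 1/n_i² = 0.1110, i.e. n_i ≈ 3; this pair matches.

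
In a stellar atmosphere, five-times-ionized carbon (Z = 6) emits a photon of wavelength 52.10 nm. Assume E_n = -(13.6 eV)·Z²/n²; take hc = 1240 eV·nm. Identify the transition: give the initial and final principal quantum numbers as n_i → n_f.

n_i = 4, n_f = 3

The photon energy is ΔE = hc/λ = 1240 / 52.10 = 23.80 eV.
With Z = 6, ΔE = 489.6 × (1/n_f² − 1/n_i²), so 1/n_f² − 1/n_i² = 0.04861.
Trying n_f = 3 gives 1/n_i² = 0.06250, i.e. n_i ≈ 4; this pair matches.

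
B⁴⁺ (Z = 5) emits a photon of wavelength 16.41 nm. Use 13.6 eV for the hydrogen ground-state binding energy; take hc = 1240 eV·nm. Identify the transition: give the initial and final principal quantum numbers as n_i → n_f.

The photon energy is ΔE = hc/λ = 1240 / 16.41 = 75.56 eV.
With Z = 5, ΔE = 340.0 × (1/n_f² − 1/n_i²), so 1/n_f² − 1/n_i² = 0.2222.
Trying n_f = 2 gives 1/n_i² = 0.02775, i.e. n_i ≈ 6; this pair matches.

n_i = 6, n_f = 2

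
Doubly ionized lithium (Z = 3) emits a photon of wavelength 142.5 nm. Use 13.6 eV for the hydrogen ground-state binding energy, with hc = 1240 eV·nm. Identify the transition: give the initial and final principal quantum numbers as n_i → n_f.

n_i = 5, n_f = 3

The photon energy is ΔE = hc/λ = 1240 / 142.5 = 8.702 eV.
With Z = 3, ΔE = 122.4 × (1/n_f² − 1/n_i²), so 1/n_f² − 1/n_i² = 0.07109.
Trying n_f = 3 gives 1/n_i² = 0.04002, i.e. n_i ≈ 5; this pair matches.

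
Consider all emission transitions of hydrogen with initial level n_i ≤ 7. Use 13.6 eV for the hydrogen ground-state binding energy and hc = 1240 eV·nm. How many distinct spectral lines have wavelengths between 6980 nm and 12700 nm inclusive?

2

Enumerate all n_i → n_f pairs with 1 ≤ n_f < n_i ≤ 7 and compute λ = 1240 / [13.6·1·(1/n_f² − 1/n_i²)].
Lines falling in [6980, 12700] nm: 6→5 (7460 nm), 7→6 (12370 nm).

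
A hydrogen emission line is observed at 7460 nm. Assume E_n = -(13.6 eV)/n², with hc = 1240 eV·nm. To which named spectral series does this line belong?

Pfund

ΔE = 1240/7460 = 0.1662 eV.
This matches 13.6 × (1/5² − 1/6²), so n_f = 5: the Pfund series.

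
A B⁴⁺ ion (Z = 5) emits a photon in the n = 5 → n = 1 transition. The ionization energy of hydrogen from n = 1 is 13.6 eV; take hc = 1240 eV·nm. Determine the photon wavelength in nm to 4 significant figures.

3.799 nm

For Z = 5 the level energies scale as Z², so the effective Rydberg energy is 13.6 × 25 = 340.0 eV.
ΔE = 340.0 × (1/1² − 1/5²) = 340.0 × 0.9600 = 326.4 eV.
λ = hc/ΔE = 1240 / 326.4 = 3.799 nm.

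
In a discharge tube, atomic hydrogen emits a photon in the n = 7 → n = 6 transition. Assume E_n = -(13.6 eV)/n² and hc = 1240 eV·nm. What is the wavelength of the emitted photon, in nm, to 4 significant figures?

12370 nm

ΔE = 13.60 × (1/6² − 1/7²) = 13.60 × 0.007370 = 0.1002 eV.
λ = hc/ΔE = 1240 / 0.1002 = 12370 nm.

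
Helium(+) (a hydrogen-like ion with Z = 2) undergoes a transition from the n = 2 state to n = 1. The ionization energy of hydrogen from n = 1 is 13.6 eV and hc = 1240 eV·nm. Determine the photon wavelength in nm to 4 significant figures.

For Z = 2 the level energies scale as Z², so the effective Rydberg energy is 13.6 × 4 = 54.40 eV.
ΔE = 54.40 × (1/1² − 1/2²) = 54.40 × 0.7500 = 40.80 eV.
λ = hc/ΔE = 1240 / 40.80 = 30.39 nm.

30.39 nm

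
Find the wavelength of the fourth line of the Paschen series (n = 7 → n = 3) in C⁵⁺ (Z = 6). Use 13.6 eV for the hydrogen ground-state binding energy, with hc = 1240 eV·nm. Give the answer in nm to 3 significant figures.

The Paschen series terminates on n_f = 3; the fourth line has n_i = 3+4 = 7.
ΔE = 489.6 × (1/3² − 1/7²) = 44.41 eV.
λ = 1240 / 44.41 = 27.9 nm.

27.9 nm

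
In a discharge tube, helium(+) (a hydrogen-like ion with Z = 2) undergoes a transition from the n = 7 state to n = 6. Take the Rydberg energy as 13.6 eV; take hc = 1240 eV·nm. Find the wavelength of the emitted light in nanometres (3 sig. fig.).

For Z = 2 the level energies scale as Z², so the effective Rydberg energy is 13.6 × 4 = 54.40 eV.
ΔE = 54.40 × (1/6² − 1/7²) = 54.40 × 0.007370 = 0.4009 eV.
λ = hc/ΔE = 1240 / 0.4009 = 3090 nm.

3090 nm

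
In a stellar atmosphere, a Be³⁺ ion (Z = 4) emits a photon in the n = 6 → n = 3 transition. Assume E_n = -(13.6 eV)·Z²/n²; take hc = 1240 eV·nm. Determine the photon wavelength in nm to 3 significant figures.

For Z = 4 the level energies scale as Z², so the effective Rydberg energy is 13.6 × 16 = 217.6 eV.
ΔE = 217.6 × (1/3² − 1/6²) = 217.6 × 0.08333 = 18.13 eV.
λ = hc/ΔE = 1240 / 18.13 = 68.4 nm.

68.4 nm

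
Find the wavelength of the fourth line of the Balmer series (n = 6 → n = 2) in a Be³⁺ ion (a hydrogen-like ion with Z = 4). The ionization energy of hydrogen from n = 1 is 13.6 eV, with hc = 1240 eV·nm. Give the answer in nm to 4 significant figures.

25.64 nm

The Balmer series terminates on n_f = 2; the fourth line has n_i = 2+4 = 6.
ΔE = 217.6 × (1/2² − 1/6²) = 48.36 eV.
λ = 1240 / 48.36 = 25.64 nm.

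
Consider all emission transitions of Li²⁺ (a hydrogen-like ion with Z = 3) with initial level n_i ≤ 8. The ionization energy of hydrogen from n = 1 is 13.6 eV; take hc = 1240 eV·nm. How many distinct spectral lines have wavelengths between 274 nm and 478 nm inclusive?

Enumerate all n_i → n_f pairs with 1 ≤ n_f < n_i ≤ 8 and compute λ = 1240 / [13.6·9·(1/n_f² − 1/n_i²)].
Lines falling in [274, 478] nm: 6→4 (291.8 nm), 8→5 (415.6 nm), 5→4 (450.3 nm).

3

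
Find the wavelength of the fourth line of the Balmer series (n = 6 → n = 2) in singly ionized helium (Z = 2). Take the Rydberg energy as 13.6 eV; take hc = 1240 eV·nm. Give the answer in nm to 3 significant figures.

The Balmer series terminates on n_f = 2; the fourth line has n_i = 2+4 = 6.
ΔE = 54.40 × (1/2² − 1/6²) = 12.09 eV.
λ = 1240 / 12.09 = 103 nm.

103 nm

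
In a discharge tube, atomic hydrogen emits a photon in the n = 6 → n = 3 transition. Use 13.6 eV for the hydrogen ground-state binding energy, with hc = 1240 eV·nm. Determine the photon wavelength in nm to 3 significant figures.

1090 nm

ΔE = 13.60 × (1/3² − 1/6²) = 13.60 × 0.08333 = 1.133 eV.
λ = hc/ΔE = 1240 / 1.133 = 1090 nm.
This line belongs to the Paschen series.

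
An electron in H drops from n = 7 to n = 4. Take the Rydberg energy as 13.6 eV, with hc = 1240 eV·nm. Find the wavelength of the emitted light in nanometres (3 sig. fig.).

ΔE = 13.60 × (1/4² − 1/7²) = 13.60 × 0.04209 = 0.5724 eV.
λ = hc/ΔE = 1240 / 0.5724 = 2170 nm.
This line belongs to the Brackett series.

2170 nm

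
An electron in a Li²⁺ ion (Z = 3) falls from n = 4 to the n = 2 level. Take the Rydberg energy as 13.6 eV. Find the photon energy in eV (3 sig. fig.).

23.0 eV

The Bohr energies scale as Z², so for Z = 3: E_n = −122.4/n² eV.
E_4 = −122.4/16 = −7.650 eV and E_2 = −122.4/4 = −30.60 eV.
The photon energy is |E_4 − E_2| = 23.0 eV.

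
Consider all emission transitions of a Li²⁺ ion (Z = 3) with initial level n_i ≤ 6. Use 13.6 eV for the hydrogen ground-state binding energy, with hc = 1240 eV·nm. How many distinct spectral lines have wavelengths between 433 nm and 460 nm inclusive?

1

Enumerate all n_i → n_f pairs with 1 ≤ n_f < n_i ≤ 6 and compute λ = 1240 / [13.6·9·(1/n_f² − 1/n_i²)].
Lines falling in [433, 460] nm: 5→4 (450.3 nm).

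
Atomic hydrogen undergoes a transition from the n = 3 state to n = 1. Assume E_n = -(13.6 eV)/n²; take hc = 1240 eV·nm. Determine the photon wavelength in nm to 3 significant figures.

103 nm

ΔE = 13.60 × (1/1² − 1/3²) = 13.60 × 0.8889 = 12.09 eV.
λ = hc/ΔE = 1240 / 12.09 = 103 nm.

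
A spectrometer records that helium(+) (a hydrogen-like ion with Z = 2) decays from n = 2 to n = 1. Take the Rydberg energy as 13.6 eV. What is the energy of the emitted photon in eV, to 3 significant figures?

The Bohr energies scale as Z², so for Z = 2: E_n = −54.40/n² eV.
E_2 = −54.40/4 = −13.60 eV and E_1 = −54.40/1 = −54.40 eV.
The photon energy is |E_2 − E_1| = 40.8 eV.

40.8 eV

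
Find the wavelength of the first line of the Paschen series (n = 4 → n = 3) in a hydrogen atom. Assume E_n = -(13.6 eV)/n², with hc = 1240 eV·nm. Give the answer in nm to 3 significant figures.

1880 nm

The Paschen series terminates on n_f = 3; the first line has n_i = 3+1 = 4.
ΔE = 13.60 × (1/3² − 1/4²) = 0.6611 eV.
λ = 1240 / 0.6611 = 1880 nm.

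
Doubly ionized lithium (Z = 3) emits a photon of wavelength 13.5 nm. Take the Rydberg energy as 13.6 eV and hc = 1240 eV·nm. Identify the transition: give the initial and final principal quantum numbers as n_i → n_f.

n_i = 2, n_f = 1

The photon energy is ΔE = hc/λ = 1240 / 13.5 = 91.85 eV.
With Z = 3, ΔE = 122.4 × (1/n_f² − 1/n_i²), so 1/n_f² − 1/n_i² = 0.7504.
Trying n_f = 1 gives 1/n_i² = 0.2496, i.e. n_i ≈ 2; this pair matches.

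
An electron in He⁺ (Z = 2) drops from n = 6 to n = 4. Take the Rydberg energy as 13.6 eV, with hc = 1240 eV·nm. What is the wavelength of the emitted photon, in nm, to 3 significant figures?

For Z = 2 the level energies scale as Z², so the effective Rydberg energy is 13.6 × 4 = 54.40 eV.
ΔE = 54.40 × (1/4² − 1/6²) = 54.40 × 0.03472 = 1.889 eV.
λ = hc/ΔE = 1240 / 1.889 = 656 nm.

656 nm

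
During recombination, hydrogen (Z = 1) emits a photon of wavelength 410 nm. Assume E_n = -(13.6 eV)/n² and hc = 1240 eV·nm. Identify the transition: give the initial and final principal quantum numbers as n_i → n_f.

n_i = 6, n_f = 2

The photon energy is ΔE = hc/λ = 1240 / 410 = 3.024 eV.
With Z = 1, ΔE = 13.60 × (1/n_f² − 1/n_i²), so 1/n_f² − 1/n_i² = 0.2224.
Trying n_f = 2 gives 1/n_i² = 0.02762, i.e. n_i ≈ 6; this pair matches.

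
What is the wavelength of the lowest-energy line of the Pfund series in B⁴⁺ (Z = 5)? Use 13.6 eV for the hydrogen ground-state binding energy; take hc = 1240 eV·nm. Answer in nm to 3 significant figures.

The Pfund series terminates on n_f = 5; the first line has n_i = 5+1 = 6.
ΔE = 340.0 × (1/5² − 1/6²) = 4.156 eV.
λ = 1240 / 4.156 = 298 nm.

298 nm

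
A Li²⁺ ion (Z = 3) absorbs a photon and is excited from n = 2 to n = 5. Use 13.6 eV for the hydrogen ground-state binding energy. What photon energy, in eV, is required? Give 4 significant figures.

25.70 eV

The Bohr energies scale as Z², so for Z = 3: E_n = −122.4/n² eV.
E_5 = −122.4/25 = −4.896 eV and E_2 = −122.4/4 = −30.60 eV.
The photon energy is |E_5 − E_2| = 25.70 eV.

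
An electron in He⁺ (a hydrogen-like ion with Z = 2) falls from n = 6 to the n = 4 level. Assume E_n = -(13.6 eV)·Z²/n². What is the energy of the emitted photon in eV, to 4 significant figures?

1.889 eV

The Bohr energies scale as Z², so for Z = 2: E_n = −54.40/n² eV.
E_6 = −54.40/36 = −1.511 eV and E_4 = −54.40/16 = −3.400 eV.
The photon energy is |E_6 − E_4| = 1.889 eV.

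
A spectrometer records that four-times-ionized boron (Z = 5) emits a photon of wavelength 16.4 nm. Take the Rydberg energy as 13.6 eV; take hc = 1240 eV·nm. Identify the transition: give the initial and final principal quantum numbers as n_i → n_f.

n_i = 6, n_f = 2

The photon energy is ΔE = hc/λ = 1240 / 16.4 = 75.61 eV.
With Z = 5, ΔE = 340.0 × (1/n_f² − 1/n_i²), so 1/n_f² − 1/n_i² = 0.2224.
Trying n_f = 2 gives 1/n_i² = 0.02762, i.e. n_i ≈ 6; this pair matches.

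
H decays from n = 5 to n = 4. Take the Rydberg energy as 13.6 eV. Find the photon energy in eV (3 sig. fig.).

0.306 eV

E_5 = −13.60/25 = −0.5440 eV and E_4 = −13.60/16 = −0.8500 eV.
The photon energy is |E_5 − E_4| = 0.306 eV.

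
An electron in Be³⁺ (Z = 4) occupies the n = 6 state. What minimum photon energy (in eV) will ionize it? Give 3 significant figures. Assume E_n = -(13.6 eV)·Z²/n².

E_n = −13.6 Z²/n² = −217.6/n² eV for Z = 4.
E_6 = −217.6/36 = −6.04 eV, so ionization (to E = 0) requires 6.04 eV.

6.04 eV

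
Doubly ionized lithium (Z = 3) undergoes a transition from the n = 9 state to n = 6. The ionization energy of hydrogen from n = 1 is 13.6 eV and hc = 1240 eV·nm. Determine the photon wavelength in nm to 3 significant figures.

656 nm

For Z = 3 the level energies scale as Z², so the effective Rydberg energy is 13.6 × 9 = 122.4 eV.
ΔE = 122.4 × (1/6² − 1/9²) = 122.4 × 0.01543 = 1.889 eV.
λ = hc/ΔE = 1240 / 1.889 = 656 nm.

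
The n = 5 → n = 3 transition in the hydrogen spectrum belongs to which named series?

Paschen

The series is set by the lower level: n_f = 3 is the Paschen series.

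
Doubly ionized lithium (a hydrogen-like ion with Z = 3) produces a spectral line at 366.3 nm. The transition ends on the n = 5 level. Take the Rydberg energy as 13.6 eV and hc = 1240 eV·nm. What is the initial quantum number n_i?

The photon energy is ΔE = hc/λ = 1240 / 366.3 = 3.385 eV.
With Z = 3, ΔE = 122.4 × (1/n_f² − 1/n_i²), so 1/n_f² − 1/n_i² = 0.02766.
With n_f = 5: 1/n_i² = 1/25 − 0.02766 = 0.01234, so n_i ≈ 9.00.

n_i = 9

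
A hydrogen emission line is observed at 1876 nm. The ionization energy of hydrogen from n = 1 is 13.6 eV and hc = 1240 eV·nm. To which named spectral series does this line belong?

Paschen

ΔE = 1240/1876 = 0.6610 eV.
This matches 13.6 × (1/3² − 1/4²), so n_f = 3: the Paschen series.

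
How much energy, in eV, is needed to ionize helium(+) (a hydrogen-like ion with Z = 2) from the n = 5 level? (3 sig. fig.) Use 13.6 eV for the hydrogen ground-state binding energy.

2.18 eV

E_n = −13.6 Z²/n² = −54.40/n² eV for Z = 2.
E_5 = −54.40/25 = −2.18 eV, so ionization (to E = 0) requires 2.18 eV.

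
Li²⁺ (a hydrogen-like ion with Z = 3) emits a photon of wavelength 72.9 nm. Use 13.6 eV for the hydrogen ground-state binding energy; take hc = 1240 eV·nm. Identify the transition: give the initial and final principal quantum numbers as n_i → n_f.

The photon energy is ΔE = hc/λ = 1240 / 72.9 = 17.01 eV.
With Z = 3, ΔE = 122.4 × (1/n_f² − 1/n_i²), so 1/n_f² − 1/n_i² = 0.1390.
Trying n_f = 2 gives 1/n_i² = 0.1110, i.e. n_i ≈ 3; this pair matches.

n_i = 3, n_f = 2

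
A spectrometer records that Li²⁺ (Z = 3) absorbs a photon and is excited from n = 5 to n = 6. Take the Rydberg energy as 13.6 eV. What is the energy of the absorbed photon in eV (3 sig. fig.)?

The Bohr energies scale as Z², so for Z = 3: E_n = −122.4/n² eV.
E_6 = −122.4/36 = −3.400 eV and E_5 = −122.4/25 = −4.896 eV.
The photon energy is |E_6 − E_5| = 1.50 eV.

1.50 eV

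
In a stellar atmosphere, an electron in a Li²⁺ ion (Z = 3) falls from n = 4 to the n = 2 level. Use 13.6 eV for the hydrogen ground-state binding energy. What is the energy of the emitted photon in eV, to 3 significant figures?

23.0 eV

The Bohr energies scale as Z², so for Z = 3: E_n = −122.4/n² eV.
E_4 = −122.4/16 = −7.650 eV and E_2 = −122.4/4 = −30.60 eV.
The photon energy is |E_4 − E_2| = 23.0 eV.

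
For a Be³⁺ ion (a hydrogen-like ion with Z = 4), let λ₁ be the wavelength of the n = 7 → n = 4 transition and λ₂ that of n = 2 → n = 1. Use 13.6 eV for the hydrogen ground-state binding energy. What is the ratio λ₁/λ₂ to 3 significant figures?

λ ∝ 1/ΔE ∝ 1/(1/n_f² − 1/n_i²), and the Z² and hc factors cancel in the ratio.
λ₁/λ₂ = (1/1² − 1/2²)/(1/4² − 1/7²) = 0.7500/0.04209 = 17.8.

17.8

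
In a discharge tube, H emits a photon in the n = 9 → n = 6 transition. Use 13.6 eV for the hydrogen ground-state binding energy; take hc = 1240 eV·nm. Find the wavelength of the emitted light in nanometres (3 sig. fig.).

5910 nm

ΔE = 13.60 × (1/6² − 1/9²) = 13.60 × 0.01543 = 0.2099 eV.
λ = hc/ΔE = 1240 / 0.2099 = 5910 nm.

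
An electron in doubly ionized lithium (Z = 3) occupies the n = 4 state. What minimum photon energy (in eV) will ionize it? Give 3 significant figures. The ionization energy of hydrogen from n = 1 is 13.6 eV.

E_n = −13.6 Z²/n² = −122.4/n² eV for Z = 3.
E_4 = −122.4/16 = −7.65 eV, so ionization (to E = 0) requires 7.65 eV.

7.65 eV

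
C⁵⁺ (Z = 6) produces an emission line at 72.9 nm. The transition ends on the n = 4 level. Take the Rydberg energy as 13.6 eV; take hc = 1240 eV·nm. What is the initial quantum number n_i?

The photon energy is ΔE = hc/λ = 1240 / 72.9 = 17.01 eV.
With Z = 6, ΔE = 489.6 × (1/n_f² − 1/n_i²), so 1/n_f² − 1/n_i² = 0.03474.
With n_f = 4: 1/n_i² = 1/16 − 0.03474 = 0.02776, so n_i ≈ 6.00.

n_i = 6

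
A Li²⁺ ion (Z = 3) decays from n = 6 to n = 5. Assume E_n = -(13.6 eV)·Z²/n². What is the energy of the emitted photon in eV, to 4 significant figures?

The Bohr energies scale as Z², so for Z = 3: E_n = −122.4/n² eV.
E_6 = −122.4/36 = −3.400 eV and E_5 = −122.4/25 = −4.896 eV.
The photon energy is |E_6 − E_5| = 1.496 eV.

1.496 eV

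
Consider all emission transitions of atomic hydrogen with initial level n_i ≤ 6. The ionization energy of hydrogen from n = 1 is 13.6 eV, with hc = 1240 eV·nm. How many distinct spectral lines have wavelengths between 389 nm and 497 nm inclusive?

3

Enumerate all n_i → n_f pairs with 1 ≤ n_f < n_i ≤ 6 and compute λ = 1240 / [13.6·1·(1/n_f² − 1/n_i²)].
Lines falling in [389, 497] nm: 6→2 (410.3 nm), 5→2 (434.2 nm), 4→2 (486.3 nm).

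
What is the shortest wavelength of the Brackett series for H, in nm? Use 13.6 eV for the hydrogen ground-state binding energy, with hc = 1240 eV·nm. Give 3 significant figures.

1460 nm

The Brackett series has lower level n_f = 4; the series limit corresponds to n_i → ∞.
ΔE_max = 13.6 × 1 / 4² = 0.8500 eV.
λ_min = 1240 / 0.8500 = 1460 nm.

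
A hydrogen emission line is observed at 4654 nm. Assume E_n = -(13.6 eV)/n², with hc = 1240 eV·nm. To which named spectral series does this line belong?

ΔE = 1240/4654 = 0.2664 eV.
This matches 13.6 × (1/5² − 1/7²), so n_f = 5: the Pfund series.

Pfund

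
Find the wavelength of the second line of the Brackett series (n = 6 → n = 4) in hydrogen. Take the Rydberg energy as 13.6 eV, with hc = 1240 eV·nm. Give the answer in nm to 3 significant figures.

The Brackett series terminates on n_f = 4; the second line has n_i = 4+2 = 6.
ΔE = 13.60 × (1/4² − 1/6²) = 0.4722 eV.
λ = 1240 / 0.4722 = 2630 nm.

2630 nm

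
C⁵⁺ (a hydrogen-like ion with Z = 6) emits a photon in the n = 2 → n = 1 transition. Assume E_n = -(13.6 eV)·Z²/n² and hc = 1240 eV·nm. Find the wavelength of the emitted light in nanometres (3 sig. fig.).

For Z = 6 the level energies scale as Z², so the effective Rydberg energy is 13.6 × 36 = 489.6 eV.
ΔE = 489.6 × (1/1² − 1/2²) = 489.6 × 0.7500 = 367.2 eV.
λ = hc/ΔE = 1240 / 367.2 = 3.38 nm.

3.38 nm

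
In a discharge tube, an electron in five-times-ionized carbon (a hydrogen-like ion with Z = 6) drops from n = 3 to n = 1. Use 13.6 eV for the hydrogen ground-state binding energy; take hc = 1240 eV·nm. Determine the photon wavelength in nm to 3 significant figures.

2.85 nm

For Z = 6 the level energies scale as Z², so the effective Rydberg energy is 13.6 × 36 = 489.6 eV.
ΔE = 489.6 × (1/1² − 1/3²) = 489.6 × 0.8889 = 435.2 eV.
λ = hc/ΔE = 1240 / 435.2 = 2.85 nm.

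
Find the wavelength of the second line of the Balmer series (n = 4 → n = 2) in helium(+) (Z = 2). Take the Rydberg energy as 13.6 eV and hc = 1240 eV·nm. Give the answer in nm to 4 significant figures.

The Balmer series terminates on n_f = 2; the second line has n_i = 2+2 = 4.
ΔE = 54.40 × (1/2² − 1/4²) = 10.20 eV.
λ = 1240 / 10.20 = 121.6 nm.

121.6 nm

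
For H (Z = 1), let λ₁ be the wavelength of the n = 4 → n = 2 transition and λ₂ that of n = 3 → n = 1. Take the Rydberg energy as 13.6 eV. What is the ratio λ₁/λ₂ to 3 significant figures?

4.74

λ ∝ 1/ΔE ∝ 1/(1/n_f² − 1/n_i²), and the Z² and hc factors cancel in the ratio.
λ₁/λ₂ = (1/1² − 1/3²)/(1/2² − 1/4²) = 0.8889/0.1875 = 4.74.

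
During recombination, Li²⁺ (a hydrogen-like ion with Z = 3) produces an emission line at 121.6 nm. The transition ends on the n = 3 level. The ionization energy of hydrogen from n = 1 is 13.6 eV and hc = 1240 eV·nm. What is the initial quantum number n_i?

n_i = 6

The photon energy is ΔE = hc/λ = 1240 / 121.6 = 10.20 eV.
With Z = 3, ΔE = 122.4 × (1/n_f² − 1/n_i²), so 1/n_f² − 1/n_i² = 0.08331.
With n_f = 3: 1/n_i² = 1/9 − 0.08331 = 0.02780, so n_i ≈ 6.00.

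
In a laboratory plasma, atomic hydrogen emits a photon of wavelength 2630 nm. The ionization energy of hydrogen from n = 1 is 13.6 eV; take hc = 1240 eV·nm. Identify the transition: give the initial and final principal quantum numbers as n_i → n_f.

n_i = 6, n_f = 4

The photon energy is ΔE = hc/λ = 1240 / 2630 = 0.4715 eV.
With Z = 1, ΔE = 13.60 × (1/n_f² − 1/n_i²), so 1/n_f² − 1/n_i² = 0.03467.
Trying n_f = 4 gives 1/n_i² = 0.02783, i.e. n_i ≈ 6; this pair matches.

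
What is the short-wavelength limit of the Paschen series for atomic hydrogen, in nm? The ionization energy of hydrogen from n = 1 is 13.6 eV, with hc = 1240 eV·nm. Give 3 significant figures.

821 nm

The Paschen series has lower level n_f = 3; the series limit corresponds to n_i → ∞.
ΔE_max = 13.6 × 1 / 3² = 1.511 eV.
λ_min = 1240 / 1.511 = 821 nm.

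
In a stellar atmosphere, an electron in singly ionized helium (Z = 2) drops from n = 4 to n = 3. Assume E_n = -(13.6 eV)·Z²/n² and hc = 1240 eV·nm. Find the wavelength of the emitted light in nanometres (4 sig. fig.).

For Z = 2 the level energies scale as Z², so the effective Rydberg energy is 13.6 × 4 = 54.40 eV.
ΔE = 54.40 × (1/3² − 1/4²) = 54.40 × 0.04861 = 2.644 eV.
λ = hc/ΔE = 1240 / 2.644 = 468.9 nm.

468.9 nm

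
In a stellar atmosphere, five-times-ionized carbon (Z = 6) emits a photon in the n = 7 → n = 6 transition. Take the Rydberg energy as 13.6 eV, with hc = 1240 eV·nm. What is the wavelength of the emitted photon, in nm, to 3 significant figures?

344 nm

For Z = 6 the level energies scale as Z², so the effective Rydberg energy is 13.6 × 36 = 489.6 eV.
ΔE = 489.6 × (1/6² − 1/7²) = 489.6 × 0.007370 = 3.608 eV.
λ = hc/ΔE = 1240 / 3.608 = 344 nm.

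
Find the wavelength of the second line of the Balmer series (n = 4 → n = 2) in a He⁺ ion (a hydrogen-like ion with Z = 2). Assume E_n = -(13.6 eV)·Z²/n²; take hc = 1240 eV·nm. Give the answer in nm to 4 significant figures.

The Balmer series terminates on n_f = 2; the second line has n_i = 2+2 = 4.
ΔE = 54.40 × (1/2² − 1/4²) = 10.20 eV.
λ = 1240 / 10.20 = 121.6 nm.

121.6 nm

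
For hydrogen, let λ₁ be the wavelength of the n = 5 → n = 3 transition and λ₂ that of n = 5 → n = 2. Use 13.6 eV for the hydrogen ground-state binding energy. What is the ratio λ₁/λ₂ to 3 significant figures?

2.95

λ ∝ 1/ΔE ∝ 1/(1/n_f² − 1/n_i²), and the Z² and hc factors cancel in the ratio.
λ₁/λ₂ = (1/2² − 1/5²)/(1/3² − 1/5²) = 0.2100/0.07111 = 2.95.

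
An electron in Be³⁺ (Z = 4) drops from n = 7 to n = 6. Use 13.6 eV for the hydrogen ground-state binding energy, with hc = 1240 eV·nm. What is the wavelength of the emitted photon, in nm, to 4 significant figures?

For Z = 4 the level energies scale as Z², so the effective Rydberg energy is 13.6 × 16 = 217.6 eV.
ΔE = 217.6 × (1/6² − 1/7²) = 217.6 × 0.007370 = 1.604 eV.
λ = hc/ΔE = 1240 / 1.604 = 773.2 nm.

773.2 nm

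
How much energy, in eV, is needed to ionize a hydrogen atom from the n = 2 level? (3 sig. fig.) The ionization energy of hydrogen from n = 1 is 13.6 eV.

3.40 eV

E_2 = −13.60/4 = −3.40 eV, so ionization (to E = 0) requires 3.40 eV.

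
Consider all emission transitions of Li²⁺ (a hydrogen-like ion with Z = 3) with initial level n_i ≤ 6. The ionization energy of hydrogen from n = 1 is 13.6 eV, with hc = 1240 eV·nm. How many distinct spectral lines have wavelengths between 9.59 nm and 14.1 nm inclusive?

5

Enumerate all n_i → n_f pairs with 1 ≤ n_f < n_i ≤ 6 and compute λ = 1240 / [13.6·9·(1/n_f² − 1/n_i²)].
Lines falling in [9.59, 14.1] nm: 6→1 (10.42 nm), 5→1 (10.55 nm), 4→1 (10.81 nm), 3→1 (11.40 nm), 2→1 (13.51 nm).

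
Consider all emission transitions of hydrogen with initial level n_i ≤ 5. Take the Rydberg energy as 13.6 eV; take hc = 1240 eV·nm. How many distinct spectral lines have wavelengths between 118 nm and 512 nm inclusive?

Enumerate all n_i → n_f pairs with 1 ≤ n_f < n_i ≤ 5 and compute λ = 1240 / [13.6·1·(1/n_f² − 1/n_i²)].
Lines falling in [118, 512] nm: 2→1 (121.6 nm), 5→2 (434.2 nm), 4→2 (486.3 nm).

3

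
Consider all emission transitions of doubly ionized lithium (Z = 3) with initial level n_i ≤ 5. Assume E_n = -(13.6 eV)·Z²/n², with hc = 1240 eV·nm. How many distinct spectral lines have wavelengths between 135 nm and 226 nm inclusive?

2

Enumerate all n_i → n_f pairs with 1 ≤ n_f < n_i ≤ 5 and compute λ = 1240 / [13.6·9·(1/n_f² − 1/n_i²)].
Lines falling in [135, 226] nm: 5→3 (142.5 nm), 4→3 (208.4 nm).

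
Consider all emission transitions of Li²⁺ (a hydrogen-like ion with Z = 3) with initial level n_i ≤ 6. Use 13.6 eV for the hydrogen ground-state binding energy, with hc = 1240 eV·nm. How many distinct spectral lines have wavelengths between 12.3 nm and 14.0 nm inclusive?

1

Enumerate all n_i → n_f pairs with 1 ≤ n_f < n_i ≤ 6 and compute λ = 1240 / [13.6·9·(1/n_f² − 1/n_i²)].
Lines falling in [12.3, 14.0] nm: 2→1 (13.51 nm).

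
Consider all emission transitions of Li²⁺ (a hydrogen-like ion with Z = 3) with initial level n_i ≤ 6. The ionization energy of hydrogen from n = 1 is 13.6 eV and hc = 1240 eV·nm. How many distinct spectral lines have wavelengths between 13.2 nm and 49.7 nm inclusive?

Enumerate all n_i → n_f pairs with 1 ≤ n_f < n_i ≤ 6 and compute λ = 1240 / [13.6·9·(1/n_f² − 1/n_i²)].
Lines falling in [13.2, 49.7] nm: 2→1 (13.51 nm), 6→2 (45.59 nm), 5→2 (48.24 nm).

3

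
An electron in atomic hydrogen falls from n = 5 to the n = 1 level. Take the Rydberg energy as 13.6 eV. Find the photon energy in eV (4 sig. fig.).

E_5 = −13.60/25 = −0.5440 eV and E_1 = −13.60/1 = −13.60 eV.
The photon energy is |E_5 − E_1| = 13.06 eV.

13.06 eV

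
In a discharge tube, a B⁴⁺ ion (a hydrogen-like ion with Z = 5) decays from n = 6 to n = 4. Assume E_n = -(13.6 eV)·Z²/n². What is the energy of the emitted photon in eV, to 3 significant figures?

The Bohr energies scale as Z², so for Z = 5: E_n = −340.0/n² eV.
E_6 = −340.0/36 = −9.444 eV and E_4 = −340.0/16 = −21.25 eV.
The photon energy is |E_6 − E_4| = 11.8 eV.

11.8 eV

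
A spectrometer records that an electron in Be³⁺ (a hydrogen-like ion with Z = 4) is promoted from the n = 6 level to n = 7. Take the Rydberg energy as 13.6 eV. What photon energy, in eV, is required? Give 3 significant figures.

1.60 eV

The Bohr energies scale as Z², so for Z = 4: E_n = −217.6/n² eV.
E_7 = −217.6/49 = −4.441 eV and E_6 = −217.6/36 = −6.044 eV.
The photon energy is |E_7 − E_6| = 1.60 eV.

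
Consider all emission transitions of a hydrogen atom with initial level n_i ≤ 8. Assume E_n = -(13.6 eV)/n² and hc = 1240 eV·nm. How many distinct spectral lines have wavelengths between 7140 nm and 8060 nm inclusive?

Enumerate all n_i → n_f pairs with 1 ≤ n_f < n_i ≤ 8 and compute λ = 1240 / [13.6·1·(1/n_f² − 1/n_i²)].
Lines falling in [7140, 8060] nm: 6→5 (7460 nm), 8→6 (7503 nm).

2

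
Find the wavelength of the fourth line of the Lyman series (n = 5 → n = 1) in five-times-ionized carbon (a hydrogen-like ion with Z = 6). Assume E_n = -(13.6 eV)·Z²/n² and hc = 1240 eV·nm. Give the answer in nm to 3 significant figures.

The Lyman series terminates on n_f = 1; the fourth line has n_i = 1+4 = 5.
ΔE = 489.6 × (1/1² − 1/5²) = 470.0 eV.
λ = 1240 / 470.0 = 2.64 nm.

2.64 nm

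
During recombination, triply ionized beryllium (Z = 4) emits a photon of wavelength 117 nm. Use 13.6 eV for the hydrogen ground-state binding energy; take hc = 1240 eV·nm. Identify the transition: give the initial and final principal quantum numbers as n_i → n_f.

n_i = 4, n_f = 3

The photon energy is ΔE = hc/λ = 1240 / 117 = 10.60 eV.
With Z = 4, ΔE = 217.6 × (1/n_f² − 1/n_i²), so 1/n_f² − 1/n_i² = 0.04871.
Trying n_f = 3 gives 1/n_i² = 0.06241, i.e. n_i ≈ 4; this pair matches.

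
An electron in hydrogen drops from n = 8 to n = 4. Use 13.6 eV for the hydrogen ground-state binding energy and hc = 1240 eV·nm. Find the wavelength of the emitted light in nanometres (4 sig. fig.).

1945 nm

ΔE = 13.60 × (1/4² − 1/8²) = 13.60 × 0.04688 = 0.6375 eV.
λ = hc/ΔE = 1240 / 0.6375 = 1945 nm.
This line belongs to the Brackett series.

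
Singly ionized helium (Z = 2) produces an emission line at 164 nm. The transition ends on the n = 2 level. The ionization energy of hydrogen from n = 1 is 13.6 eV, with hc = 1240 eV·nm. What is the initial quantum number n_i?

n_i = 3

The photon energy is ΔE = hc/λ = 1240 / 164 = 7.561 eV.
With Z = 2, ΔE = 54.40 × (1/n_f² − 1/n_i²), so 1/n_f² − 1/n_i² = 0.1390.
With n_f = 2: 1/n_i² = 1/4 − 0.1390 = 0.1110, so n_i ≈ 3.00.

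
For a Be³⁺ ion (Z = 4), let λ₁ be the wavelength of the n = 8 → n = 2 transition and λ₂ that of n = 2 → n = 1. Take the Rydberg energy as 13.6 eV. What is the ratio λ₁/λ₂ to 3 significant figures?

3.20

λ ∝ 1/ΔE ∝ 1/(1/n_f² − 1/n_i²), and the Z² and hc factors cancel in the ratio.
λ₁/λ₂ = (1/1² − 1/2²)/(1/2² − 1/8²) = 0.7500/0.2344 = 3.20.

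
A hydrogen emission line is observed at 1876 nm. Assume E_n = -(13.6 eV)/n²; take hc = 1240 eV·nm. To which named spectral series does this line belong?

ΔE = 1240/1876 = 0.6610 eV.
This matches 13.6 × (1/3² − 1/4²), so n_f = 3: the Paschen series.

Paschen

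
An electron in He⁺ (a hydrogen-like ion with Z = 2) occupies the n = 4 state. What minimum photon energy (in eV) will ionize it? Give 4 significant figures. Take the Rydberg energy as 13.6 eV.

E_n = −13.6 Z²/n² = −54.40/n² eV for Z = 2.
E_4 = −54.40/16 = −3.400 eV, so ionization (to E = 0) requires 3.400 eV.

3.400 eV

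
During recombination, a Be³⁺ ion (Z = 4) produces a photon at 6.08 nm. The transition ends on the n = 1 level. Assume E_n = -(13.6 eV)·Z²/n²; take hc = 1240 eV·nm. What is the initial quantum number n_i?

n_i = 4

The photon energy is ΔE = hc/λ = 1240 / 6.08 = 203.9 eV.
With Z = 4, ΔE = 217.6 × (1/n_f² − 1/n_i²), so 1/n_f² − 1/n_i² = 0.9373.
With n_f = 1: 1/n_i² = 1/1 − 0.9373 = 0.06274, so n_i ≈ 3.99.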